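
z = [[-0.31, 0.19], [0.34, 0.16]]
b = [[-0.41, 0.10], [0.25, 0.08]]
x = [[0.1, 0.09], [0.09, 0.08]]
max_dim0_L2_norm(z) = 0.46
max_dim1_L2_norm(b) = 0.42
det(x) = -0.00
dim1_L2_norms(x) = [0.13, 0.12]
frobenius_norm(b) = 0.50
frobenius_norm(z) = 0.52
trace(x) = 0.18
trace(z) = -0.15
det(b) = -0.06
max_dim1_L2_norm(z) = 0.38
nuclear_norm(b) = 0.60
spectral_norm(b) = 0.48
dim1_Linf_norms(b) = [0.41, 0.25]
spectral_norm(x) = 0.18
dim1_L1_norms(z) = [0.5, 0.5]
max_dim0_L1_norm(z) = 0.65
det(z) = -0.11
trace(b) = -0.33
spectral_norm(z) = 0.46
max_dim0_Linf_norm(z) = 0.34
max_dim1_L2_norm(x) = 0.13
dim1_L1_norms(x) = [0.19, 0.17]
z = b + x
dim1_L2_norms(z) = [0.36, 0.38]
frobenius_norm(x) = 0.18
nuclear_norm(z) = 0.71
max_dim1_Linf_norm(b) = 0.41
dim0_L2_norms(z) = [0.46, 0.25]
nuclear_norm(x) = 0.18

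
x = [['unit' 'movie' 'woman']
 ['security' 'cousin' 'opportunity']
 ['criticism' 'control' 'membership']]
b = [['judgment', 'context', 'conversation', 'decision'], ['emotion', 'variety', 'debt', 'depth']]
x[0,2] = 'woman'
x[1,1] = 'cousin'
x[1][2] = 'opportunity'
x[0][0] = 'unit'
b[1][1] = 'variety'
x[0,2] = 'woman'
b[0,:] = ['judgment', 'context', 'conversation', 'decision']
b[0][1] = 'context'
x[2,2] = 'membership'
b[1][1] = 'variety'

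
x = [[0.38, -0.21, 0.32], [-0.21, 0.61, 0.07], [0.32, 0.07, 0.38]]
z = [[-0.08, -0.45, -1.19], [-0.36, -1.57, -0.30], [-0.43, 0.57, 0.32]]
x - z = [[0.46, 0.24, 1.51], [0.15, 2.18, 0.37], [0.75, -0.50, 0.06]]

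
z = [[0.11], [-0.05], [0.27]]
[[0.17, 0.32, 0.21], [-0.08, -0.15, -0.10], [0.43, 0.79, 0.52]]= z @[[1.58, 2.92, 1.91]]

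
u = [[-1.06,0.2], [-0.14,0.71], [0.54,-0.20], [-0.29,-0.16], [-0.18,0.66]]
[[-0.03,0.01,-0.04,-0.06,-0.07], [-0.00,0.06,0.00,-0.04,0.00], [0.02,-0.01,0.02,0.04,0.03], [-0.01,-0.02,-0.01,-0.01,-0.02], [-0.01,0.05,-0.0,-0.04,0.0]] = u @ [[0.03,0.01,0.04,0.05,0.07],  [0.0,0.08,0.01,-0.05,0.02]]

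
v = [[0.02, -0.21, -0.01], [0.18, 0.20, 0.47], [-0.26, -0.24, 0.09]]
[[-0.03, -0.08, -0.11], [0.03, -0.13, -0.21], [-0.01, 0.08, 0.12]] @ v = [[0.01, 0.02, -0.05],[0.03, 0.02, -0.08],[-0.02, -0.01, 0.05]]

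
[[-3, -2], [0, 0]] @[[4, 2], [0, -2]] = [[-12, -2], [0, 0]]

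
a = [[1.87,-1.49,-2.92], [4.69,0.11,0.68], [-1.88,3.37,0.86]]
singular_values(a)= [5.89, 3.72, 1.96]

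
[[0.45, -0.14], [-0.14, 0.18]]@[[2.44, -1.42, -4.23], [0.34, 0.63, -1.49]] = [[1.05, -0.73, -1.69], [-0.28, 0.31, 0.32]]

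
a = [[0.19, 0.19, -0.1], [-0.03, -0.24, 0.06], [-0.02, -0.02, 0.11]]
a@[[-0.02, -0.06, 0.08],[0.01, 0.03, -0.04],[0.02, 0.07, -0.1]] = [[-0.00, -0.01, 0.02], [-0.00, -0.00, 0.00], [0.00, 0.01, -0.01]]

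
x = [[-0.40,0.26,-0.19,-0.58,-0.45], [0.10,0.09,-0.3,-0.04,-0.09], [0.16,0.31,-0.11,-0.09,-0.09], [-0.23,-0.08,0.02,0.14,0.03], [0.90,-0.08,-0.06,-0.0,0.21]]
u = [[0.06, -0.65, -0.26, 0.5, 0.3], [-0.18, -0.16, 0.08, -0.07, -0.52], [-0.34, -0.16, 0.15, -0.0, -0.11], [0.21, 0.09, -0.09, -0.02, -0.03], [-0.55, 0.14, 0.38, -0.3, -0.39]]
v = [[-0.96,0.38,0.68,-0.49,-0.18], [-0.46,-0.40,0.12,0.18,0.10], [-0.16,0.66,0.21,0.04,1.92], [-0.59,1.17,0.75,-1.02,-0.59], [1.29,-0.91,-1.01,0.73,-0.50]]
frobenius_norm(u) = 1.46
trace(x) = -0.07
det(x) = -0.00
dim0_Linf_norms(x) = [0.9, 0.31, 0.3, 0.58, 0.45]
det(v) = -0.00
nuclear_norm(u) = 2.32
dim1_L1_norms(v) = [2.69, 1.26, 2.99, 4.12, 4.44]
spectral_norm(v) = 3.00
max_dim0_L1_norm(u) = 1.35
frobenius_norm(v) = 3.79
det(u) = 0.00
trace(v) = -2.67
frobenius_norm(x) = 1.42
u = x @ v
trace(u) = -0.36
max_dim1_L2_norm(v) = 2.07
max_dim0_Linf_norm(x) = 0.9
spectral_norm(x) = 1.15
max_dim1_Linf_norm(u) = 0.65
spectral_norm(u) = 1.19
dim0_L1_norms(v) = [3.46, 3.52, 2.77, 2.46, 3.29]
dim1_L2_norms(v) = [1.34, 0.65, 2.05, 1.92, 2.07]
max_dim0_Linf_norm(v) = 1.92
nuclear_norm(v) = 6.09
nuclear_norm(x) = 2.40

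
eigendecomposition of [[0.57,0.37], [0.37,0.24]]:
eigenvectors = [[0.84, -0.54],[0.54, 0.84]]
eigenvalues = [0.81, -0.0]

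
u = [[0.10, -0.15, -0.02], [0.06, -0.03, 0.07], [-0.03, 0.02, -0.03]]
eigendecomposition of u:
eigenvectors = [[(0.82+0j), (0.82-0j), -0.72+0.00j], [(0.46-0.23j), (0.46+0.23j), (-0.56+0j)], [(-0.23+0.09j), -0.23-0.09j, 0.42+0.00j]]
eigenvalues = [(0.02+0.04j), (0.02-0.04j), (-0.01+0j)]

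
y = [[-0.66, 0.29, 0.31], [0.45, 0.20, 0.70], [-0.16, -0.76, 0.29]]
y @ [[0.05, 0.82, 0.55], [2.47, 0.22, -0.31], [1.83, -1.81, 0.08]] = [[1.25, -1.04, -0.43], [1.8, -0.85, 0.24], [-1.35, -0.82, 0.17]]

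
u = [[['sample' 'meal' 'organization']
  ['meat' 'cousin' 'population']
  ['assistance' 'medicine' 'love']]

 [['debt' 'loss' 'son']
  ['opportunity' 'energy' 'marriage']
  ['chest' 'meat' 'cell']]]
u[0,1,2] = 'population'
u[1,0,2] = 'son'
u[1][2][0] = 'chest'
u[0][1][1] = 'cousin'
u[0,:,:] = [['sample', 'meal', 'organization'], ['meat', 'cousin', 'population'], ['assistance', 'medicine', 'love']]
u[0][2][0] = 'assistance'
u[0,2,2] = 'love'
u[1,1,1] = 'energy'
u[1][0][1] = 'loss'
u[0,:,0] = ['sample', 'meat', 'assistance']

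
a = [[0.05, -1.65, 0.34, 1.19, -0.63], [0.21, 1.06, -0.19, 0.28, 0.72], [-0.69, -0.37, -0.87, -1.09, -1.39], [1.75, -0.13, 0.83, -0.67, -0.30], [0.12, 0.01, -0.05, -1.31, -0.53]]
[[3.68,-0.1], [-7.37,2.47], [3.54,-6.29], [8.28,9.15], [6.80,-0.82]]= a @ [[2.9,5.30],[-9.14,0.96],[-1.39,0.89],[-6.83,0.95],[4.67,0.34]]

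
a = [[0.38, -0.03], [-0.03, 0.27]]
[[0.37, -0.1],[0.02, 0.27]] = a @ [[0.98, -0.19], [0.19, 0.98]]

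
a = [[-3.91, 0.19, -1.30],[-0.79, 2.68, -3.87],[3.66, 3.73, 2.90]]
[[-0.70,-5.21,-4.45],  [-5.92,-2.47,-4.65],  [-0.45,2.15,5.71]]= a @[[-0.21, 1.33, 0.80],[-0.74, -0.66, -0.04],[1.06, -0.09, 1.01]]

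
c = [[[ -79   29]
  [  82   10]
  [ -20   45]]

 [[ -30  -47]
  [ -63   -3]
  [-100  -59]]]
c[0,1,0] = 82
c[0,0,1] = 29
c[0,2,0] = -20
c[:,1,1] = [10, -3]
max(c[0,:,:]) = 82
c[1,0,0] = -30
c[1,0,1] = -47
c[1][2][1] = -59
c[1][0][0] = -30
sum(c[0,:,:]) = 67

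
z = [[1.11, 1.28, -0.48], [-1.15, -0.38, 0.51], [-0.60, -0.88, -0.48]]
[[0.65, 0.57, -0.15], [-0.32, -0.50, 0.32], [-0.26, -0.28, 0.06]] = z@[[0.06,0.37,-0.35],[0.37,0.10,0.18],[-0.22,-0.07,-0.02]]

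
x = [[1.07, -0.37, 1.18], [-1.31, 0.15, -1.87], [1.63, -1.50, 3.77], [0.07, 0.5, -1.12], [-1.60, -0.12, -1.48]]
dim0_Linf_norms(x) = [1.63, 1.5, 3.77]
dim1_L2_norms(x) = [1.64, 2.29, 4.37, 1.23, 2.18]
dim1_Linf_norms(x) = [1.18, 1.87, 3.77, 1.12, 1.6]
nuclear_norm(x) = 7.31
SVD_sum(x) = [[0.75, -0.39, 1.35], [-1.06, 0.55, -1.89], [2.05, -1.07, 3.66], [-0.49, 0.26, -0.88], [-0.94, 0.49, -1.67]] + [[0.22, 0.18, -0.07], [-0.33, -0.27, 0.11], [-0.45, -0.37, 0.15], [0.47, 0.39, -0.15], [-0.69, -0.56, 0.22]] + [[0.10, -0.16, -0.10], [0.08, -0.13, -0.08], [0.04, -0.06, -0.04], [0.09, -0.14, -0.09], [0.03, -0.04, -0.03]]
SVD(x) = [[-0.29, -0.21, 0.6], [0.40, 0.32, 0.5], [-0.77, 0.44, 0.24], [0.19, -0.46, 0.55], [0.35, 0.67, 0.17]] @ diag([5.594241890014248, 1.3741067505743092, 0.34624891918377765]) @ [[-0.47, 0.25, -0.85],[-0.75, -0.61, 0.24],[0.46, -0.75, -0.48]]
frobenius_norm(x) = 5.77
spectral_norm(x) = 5.59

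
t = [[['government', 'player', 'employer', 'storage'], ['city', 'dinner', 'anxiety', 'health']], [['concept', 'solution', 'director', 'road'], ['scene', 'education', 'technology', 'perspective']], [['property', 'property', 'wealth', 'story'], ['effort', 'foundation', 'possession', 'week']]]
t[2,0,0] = 'property'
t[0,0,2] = 'employer'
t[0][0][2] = 'employer'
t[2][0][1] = 'property'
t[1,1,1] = 'education'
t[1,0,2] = 'director'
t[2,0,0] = 'property'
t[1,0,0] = 'concept'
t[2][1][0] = 'effort'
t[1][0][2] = 'director'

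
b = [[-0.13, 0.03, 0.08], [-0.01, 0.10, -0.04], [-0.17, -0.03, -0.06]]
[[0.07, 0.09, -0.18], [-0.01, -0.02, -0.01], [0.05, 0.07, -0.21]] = b@[[-0.37, -0.51, 1.28], [-0.07, -0.1, -0.07], [0.28, 0.39, -0.17]]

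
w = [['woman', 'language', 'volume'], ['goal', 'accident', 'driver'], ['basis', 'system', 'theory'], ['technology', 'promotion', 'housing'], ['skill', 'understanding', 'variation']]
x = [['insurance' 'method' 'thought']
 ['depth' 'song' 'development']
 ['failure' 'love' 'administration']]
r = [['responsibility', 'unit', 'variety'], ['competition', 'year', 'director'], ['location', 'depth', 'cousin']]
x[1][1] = 'song'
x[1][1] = 'song'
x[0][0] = 'insurance'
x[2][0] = 'failure'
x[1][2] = 'development'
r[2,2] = 'cousin'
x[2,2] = 'administration'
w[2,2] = 'theory'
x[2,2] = 'administration'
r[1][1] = 'year'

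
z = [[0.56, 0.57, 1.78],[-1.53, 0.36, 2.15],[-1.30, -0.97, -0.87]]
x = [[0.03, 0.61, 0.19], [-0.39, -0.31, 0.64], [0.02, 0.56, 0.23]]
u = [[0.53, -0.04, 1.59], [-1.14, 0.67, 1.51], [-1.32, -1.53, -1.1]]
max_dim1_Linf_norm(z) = 2.15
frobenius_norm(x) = 1.20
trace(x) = -0.05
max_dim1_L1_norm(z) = 4.04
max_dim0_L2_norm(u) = 2.45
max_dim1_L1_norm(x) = 1.34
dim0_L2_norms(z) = [2.08, 1.18, 2.92]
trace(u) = 0.10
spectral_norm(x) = 0.90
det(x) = 0.01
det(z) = 2.12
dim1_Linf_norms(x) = [0.61, 0.64, 0.56]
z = u + x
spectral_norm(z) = 3.09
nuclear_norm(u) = 5.63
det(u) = 5.14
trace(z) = 0.05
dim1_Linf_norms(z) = [1.78, 2.15, 1.3]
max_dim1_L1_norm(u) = 3.95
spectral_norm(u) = 2.79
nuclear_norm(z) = 5.56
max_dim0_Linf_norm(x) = 0.64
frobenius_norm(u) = 3.48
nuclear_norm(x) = 1.70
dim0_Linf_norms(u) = [1.32, 1.53, 1.59]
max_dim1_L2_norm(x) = 0.81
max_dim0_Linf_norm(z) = 2.15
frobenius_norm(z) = 3.78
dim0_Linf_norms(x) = [0.39, 0.61, 0.64]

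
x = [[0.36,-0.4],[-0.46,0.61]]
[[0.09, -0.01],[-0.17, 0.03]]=x@[[-0.32, 0.19], [-0.52, 0.20]]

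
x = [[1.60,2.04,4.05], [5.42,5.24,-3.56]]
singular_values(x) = [8.37, 4.75]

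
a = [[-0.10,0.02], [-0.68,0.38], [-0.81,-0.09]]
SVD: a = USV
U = [[-0.09, -0.0],[-0.68, -0.73],[-0.72, 0.69]]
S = [1.08, 0.34]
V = [[0.98, -0.18], [-0.18, -0.98]]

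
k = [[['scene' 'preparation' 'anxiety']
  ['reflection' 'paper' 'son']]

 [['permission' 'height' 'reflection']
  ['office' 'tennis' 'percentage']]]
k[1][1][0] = 'office'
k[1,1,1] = 'tennis'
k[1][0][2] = 'reflection'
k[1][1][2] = 'percentage'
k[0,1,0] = 'reflection'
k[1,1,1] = 'tennis'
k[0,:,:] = [['scene', 'preparation', 'anxiety'], ['reflection', 'paper', 'son']]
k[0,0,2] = 'anxiety'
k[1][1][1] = 'tennis'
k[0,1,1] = 'paper'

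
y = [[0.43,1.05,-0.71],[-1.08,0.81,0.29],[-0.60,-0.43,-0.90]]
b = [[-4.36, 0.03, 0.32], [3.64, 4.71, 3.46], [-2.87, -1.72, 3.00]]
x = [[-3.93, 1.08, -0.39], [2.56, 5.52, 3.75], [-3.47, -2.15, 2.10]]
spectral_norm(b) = 7.62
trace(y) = 0.34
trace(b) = 3.35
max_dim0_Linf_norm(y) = 1.08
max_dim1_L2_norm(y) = 1.38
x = b + y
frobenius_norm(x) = 9.43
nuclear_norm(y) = 3.88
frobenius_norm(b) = 9.31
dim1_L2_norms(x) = [4.09, 7.15, 4.59]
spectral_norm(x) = 7.61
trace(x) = 3.69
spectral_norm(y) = 1.43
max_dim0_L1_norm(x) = 9.96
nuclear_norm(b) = 14.77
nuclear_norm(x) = 15.22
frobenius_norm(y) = 2.25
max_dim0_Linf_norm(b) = 4.71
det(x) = -102.43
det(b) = -85.86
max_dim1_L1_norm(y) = 2.19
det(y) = -2.14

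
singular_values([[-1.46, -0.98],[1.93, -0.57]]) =[2.42, 1.12]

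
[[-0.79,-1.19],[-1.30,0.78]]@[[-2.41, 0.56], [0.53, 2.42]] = [[1.27, -3.32],[3.55, 1.16]]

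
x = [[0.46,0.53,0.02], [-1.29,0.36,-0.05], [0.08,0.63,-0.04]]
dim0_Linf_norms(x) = [1.29, 0.63, 0.05]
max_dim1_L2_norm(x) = 1.34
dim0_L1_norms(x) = [1.83, 1.52, 0.11]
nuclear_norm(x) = 2.30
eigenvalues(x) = [(0.41+0.84j), (0.41-0.84j), (-0.04+0j)]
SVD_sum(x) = [[0.37, -0.06, 0.01], [-1.31, 0.20, -0.05], [-0.02, 0.00, -0.00]] + [[0.09, 0.59, -0.02],  [0.02, 0.16, -0.0],  [0.10, 0.63, -0.02]] + [[-0.0, 0.00, 0.02], [-0.00, 0.0, 0.01], [0.0, -0.00, -0.02]]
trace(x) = 0.78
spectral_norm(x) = 1.38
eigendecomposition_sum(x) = [[0.23+0.39j, 0.27-0.14j, 0.01+0.02j],[(-0.64+0.31j), (0.18+0.43j), -0.03+0.01j],[0.02+0.47j, 0.31+0.01j, 0.02j]] + [[(0.23-0.39j), 0.27+0.14j, (0.01-0.02j)], [-0.64-0.31j, (0.18-0.43j), (-0.03-0.01j)], [0.02-0.47j, 0.31-0.01j, 0.00-0.02j]] + [[(-0-0j), (-0-0j), -0j], [(-0-0j), -0.00-0.00j, -0j], [(0.04+0j), 0.01+0.00j, (-0.04+0j)]]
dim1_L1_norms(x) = [1.01, 1.7, 0.75]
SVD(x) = [[-0.27, -0.67, -0.69], [0.96, -0.18, -0.2], [0.01, -0.72, 0.69]] @ diag([1.3825099287916724, 0.8841253837687972, 0.03144205095285298]) @ [[-0.99, 0.15, -0.04], [-0.15, -0.99, 0.03], [0.03, -0.03, -1.0]]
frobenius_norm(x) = 1.64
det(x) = -0.04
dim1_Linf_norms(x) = [0.53, 1.29, 0.63]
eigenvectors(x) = [[(0.04+0.47j), (0.04-0.47j), -0.04+0.00j], [(-0.74+0j), -0.74-0.00j, -0.00+0.00j], [(-0.19+0.44j), (-0.19-0.44j), 1.00+0.00j]]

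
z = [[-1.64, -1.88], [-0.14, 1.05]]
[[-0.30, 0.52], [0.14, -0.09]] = z @ [[0.02, -0.19], [0.14, -0.11]]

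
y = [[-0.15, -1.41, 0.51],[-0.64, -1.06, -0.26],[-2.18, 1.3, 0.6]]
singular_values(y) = [2.67, 1.78, 0.61]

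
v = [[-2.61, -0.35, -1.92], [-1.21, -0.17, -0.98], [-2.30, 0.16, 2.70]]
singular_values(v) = [3.69, 3.47, 0.0]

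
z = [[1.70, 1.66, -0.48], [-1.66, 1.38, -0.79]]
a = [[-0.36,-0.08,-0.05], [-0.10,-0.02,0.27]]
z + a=[[1.34, 1.58, -0.53],  [-1.76, 1.36, -0.52]]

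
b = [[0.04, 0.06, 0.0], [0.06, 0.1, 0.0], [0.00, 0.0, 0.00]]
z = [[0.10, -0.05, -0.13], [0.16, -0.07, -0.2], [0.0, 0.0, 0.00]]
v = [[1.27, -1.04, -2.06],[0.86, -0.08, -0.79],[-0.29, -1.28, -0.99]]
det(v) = 0.01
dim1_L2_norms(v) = [2.63, 1.17, 1.64]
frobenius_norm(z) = 0.32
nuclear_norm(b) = 0.14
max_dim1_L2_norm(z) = 0.27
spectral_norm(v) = 3.08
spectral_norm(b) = 0.14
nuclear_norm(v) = 4.32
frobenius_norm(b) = 0.14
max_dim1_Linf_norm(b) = 0.1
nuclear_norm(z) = 0.32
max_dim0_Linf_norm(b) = 0.1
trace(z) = 0.03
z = b @ v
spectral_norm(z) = 0.32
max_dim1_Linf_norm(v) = 2.06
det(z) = 0.00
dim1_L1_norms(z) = [0.28, 0.43, 0.0]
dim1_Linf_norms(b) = [0.06, 0.1, 0.0]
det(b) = 0.00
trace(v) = 0.20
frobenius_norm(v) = 3.32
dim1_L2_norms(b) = [0.07, 0.12, 0.0]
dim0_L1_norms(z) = [0.26, 0.12, 0.33]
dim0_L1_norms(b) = [0.1, 0.16, 0.0]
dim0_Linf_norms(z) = [0.16, 0.07, 0.2]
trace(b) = 0.14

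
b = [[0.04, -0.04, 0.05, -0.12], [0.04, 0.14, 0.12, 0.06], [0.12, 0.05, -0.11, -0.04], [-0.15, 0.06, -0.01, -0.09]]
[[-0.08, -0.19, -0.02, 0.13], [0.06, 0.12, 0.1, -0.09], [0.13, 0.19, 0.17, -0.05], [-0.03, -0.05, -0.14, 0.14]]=b @ [[0.36, 0.39, 1.03, -0.42], [0.70, 1.26, 0.56, -0.28], [-0.62, -1.05, -0.26, 0.22], [0.30, 0.87, 0.24, -1.05]]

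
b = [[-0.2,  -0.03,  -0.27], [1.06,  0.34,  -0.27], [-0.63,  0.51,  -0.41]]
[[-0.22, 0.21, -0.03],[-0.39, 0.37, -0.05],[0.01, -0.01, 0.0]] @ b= [[0.29, 0.06, 0.01], [0.50, 0.11, 0.03], [-0.01, -0.00, 0.0]]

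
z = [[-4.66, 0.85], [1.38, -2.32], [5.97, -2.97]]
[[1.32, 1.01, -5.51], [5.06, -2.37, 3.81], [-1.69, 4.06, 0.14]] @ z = [[-37.65, 15.14], [-4.1, -1.52], [14.31, -11.27]]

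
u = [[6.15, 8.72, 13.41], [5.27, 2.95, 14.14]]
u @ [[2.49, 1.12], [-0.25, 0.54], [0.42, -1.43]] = [[18.77,-7.58], [18.32,-12.72]]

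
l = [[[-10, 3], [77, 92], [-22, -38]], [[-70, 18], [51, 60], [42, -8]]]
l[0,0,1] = 3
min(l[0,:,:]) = -38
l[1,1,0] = 51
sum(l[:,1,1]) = 152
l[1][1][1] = 60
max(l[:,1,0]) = 77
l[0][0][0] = -10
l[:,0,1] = [3, 18]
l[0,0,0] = -10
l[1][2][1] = -8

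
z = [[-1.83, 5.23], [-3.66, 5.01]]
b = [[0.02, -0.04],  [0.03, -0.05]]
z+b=[[-1.81, 5.19], [-3.63, 4.96]]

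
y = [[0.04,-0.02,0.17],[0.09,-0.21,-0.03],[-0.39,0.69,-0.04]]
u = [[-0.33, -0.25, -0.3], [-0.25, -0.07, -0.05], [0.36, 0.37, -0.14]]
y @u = [[0.05, 0.05, -0.03], [0.01, -0.02, -0.01], [-0.06, 0.03, 0.09]]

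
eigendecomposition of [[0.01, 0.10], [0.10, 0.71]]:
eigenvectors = [[-0.99, -0.14],[0.14, -0.99]]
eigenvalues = [-0.0, 0.72]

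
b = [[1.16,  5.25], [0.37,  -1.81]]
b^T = [[1.16, 0.37], [5.25, -1.81]]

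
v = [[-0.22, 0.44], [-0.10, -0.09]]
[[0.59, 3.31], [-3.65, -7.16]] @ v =[[-0.46,-0.04], [1.52,-0.96]]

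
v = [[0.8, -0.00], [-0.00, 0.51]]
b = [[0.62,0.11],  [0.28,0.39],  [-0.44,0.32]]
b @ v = [[0.50, 0.06],[0.22, 0.2],[-0.35, 0.16]]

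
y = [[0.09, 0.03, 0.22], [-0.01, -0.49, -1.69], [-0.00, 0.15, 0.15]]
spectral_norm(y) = 1.78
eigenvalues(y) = [(0.09+0j), (-0.17+0.39j), (-0.17-0.39j)]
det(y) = 0.02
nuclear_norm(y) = 1.98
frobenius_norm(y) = 1.79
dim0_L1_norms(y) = [0.1, 0.67, 2.06]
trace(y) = -0.25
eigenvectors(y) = [[(-1+0j), (0.07-0.08j), (0.07+0.08j)],  [(-0+0j), (-0.95+0j), -0.95-0.00j],  [0.01+0.00j, 0.18+0.22j, 0.18-0.22j]]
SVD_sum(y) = [[0.0, 0.06, 0.21],  [-0.02, -0.5, -1.69],  [0.00, 0.05, 0.18]] + [[0.04, -0.06, 0.02], [-0.00, 0.00, -0.00], [-0.04, 0.08, -0.02]] + [[0.05, 0.03, -0.01], [0.01, 0.01, -0.00], [0.04, 0.02, -0.01]]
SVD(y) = [[0.12, -0.63, -0.77], [-0.99, 0.00, -0.16], [0.10, 0.78, -0.62]] @ diag([1.7831060194643755, 0.11487373398303304, 0.07769780299793322]) @ [[0.01, 0.28, 0.96], [-0.49, 0.84, -0.24], [-0.87, -0.47, 0.15]]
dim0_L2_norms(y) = [0.09, 0.51, 1.71]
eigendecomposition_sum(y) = [[0.09+0.00j, 0.01+0.00j, 0.03+0.00j], [0.00+0.00j, 0j, 0j], [-0.00+0.00j, (-0-0j), -0.00+0.00j]] + [[-0j, (0.01-0.03j), (0.09-0.04j)], [-0.01-0.00j, -0.25+0.12j, -0.85-0.37j], [0j, (0.08+0.03j), 0.08+0.26j]] + [[0.00+0.00j,0.01+0.03j,0.09+0.04j],[(-0.01+0j),-0.25-0.12j,-0.85+0.37j],[0.00-0.00j,0.08-0.03j,0.08-0.26j]]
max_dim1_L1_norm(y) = 2.19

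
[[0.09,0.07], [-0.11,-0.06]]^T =[[0.09, -0.11], [0.07, -0.06]]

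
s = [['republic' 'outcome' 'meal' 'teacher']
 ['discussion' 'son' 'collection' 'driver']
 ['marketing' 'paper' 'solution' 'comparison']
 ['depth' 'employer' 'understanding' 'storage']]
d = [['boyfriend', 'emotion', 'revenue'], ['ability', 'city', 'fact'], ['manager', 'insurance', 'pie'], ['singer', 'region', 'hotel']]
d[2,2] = 'pie'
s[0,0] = 'republic'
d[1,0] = 'ability'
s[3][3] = 'storage'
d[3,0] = 'singer'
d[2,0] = 'manager'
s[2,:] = ['marketing', 'paper', 'solution', 'comparison']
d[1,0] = 'ability'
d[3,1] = 'region'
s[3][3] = 'storage'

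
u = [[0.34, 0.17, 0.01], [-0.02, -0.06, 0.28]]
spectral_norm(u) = 0.38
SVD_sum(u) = [[0.33,0.17,-0.05],  [-0.07,-0.04,0.01]] + [[0.01,-0.00,0.06], [0.05,-0.02,0.27]]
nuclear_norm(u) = 0.67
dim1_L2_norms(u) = [0.38, 0.29]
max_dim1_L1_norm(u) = 0.52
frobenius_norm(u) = 0.48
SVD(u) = [[-0.98, 0.21],  [0.21, 0.98]] @ diag([0.38430254792482, 0.2816230666307209]) @ [[-0.88, -0.47, 0.13], [0.19, -0.08, 0.98]]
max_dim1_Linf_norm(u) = 0.34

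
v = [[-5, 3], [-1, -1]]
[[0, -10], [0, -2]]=v @[[0, 2], [0, 0]]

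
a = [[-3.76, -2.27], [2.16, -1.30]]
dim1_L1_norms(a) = [6.03, 3.46]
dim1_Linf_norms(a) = [3.76, 2.16]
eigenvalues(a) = [(-2.53+1.84j), (-2.53-1.84j)]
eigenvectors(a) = [[(0.72+0j), 0.72-0.00j], [(-0.39-0.58j), (-0.39+0.58j)]]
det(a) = 9.79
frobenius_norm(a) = 5.06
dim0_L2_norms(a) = [4.34, 2.62]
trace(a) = -5.06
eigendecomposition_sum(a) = [[-1.88+0.08j, -1.13-1.56j], [(1.08+1.48j), (-0.65+1.77j)]] + [[-1.88-0.08j, -1.14+1.56j], [1.08-1.48j, -0.65-1.77j]]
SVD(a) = [[-0.94, 0.33], [0.33, 0.94]] @ diag([4.593835936360576, 2.131377814889268]) @ [[0.93,0.37],[0.37,-0.93]]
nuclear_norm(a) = 6.73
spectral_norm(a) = 4.59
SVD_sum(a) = [[-4.02,  -1.62], [1.41,  0.57]] + [[0.26, -0.65], [0.75, -1.87]]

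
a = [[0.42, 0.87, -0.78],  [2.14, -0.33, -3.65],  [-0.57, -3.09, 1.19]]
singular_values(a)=[4.64, 3.06, 0.0]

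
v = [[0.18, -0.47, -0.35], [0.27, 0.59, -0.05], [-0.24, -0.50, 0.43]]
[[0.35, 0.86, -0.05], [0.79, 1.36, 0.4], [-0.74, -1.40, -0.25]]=v @ [[2.38, 4.42, 0.92],  [0.24, 0.24, 0.27],  [-0.11, -0.52, 0.24]]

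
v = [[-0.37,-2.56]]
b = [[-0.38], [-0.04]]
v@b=[[0.24]]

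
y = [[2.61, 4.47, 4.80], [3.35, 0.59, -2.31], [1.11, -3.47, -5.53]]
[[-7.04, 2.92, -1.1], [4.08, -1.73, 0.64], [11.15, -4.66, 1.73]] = y@[[2.02, -0.85, 0.31], [-3.14, 1.31, -0.48], [0.36, -0.15, 0.05]]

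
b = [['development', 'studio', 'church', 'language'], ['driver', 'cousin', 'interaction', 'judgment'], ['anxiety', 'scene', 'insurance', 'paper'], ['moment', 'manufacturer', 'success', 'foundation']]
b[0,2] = 'church'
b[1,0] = 'driver'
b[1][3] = 'judgment'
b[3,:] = ['moment', 'manufacturer', 'success', 'foundation']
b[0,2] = 'church'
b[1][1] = 'cousin'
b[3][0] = 'moment'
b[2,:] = ['anxiety', 'scene', 'insurance', 'paper']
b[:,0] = ['development', 'driver', 'anxiety', 'moment']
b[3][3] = 'foundation'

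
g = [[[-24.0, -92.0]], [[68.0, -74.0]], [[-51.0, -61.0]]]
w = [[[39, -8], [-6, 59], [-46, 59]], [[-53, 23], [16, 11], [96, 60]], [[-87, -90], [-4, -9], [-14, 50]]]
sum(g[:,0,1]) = -227.0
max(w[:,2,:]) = 96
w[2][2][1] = 50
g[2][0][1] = -61.0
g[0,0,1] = -92.0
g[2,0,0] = -51.0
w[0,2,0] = -46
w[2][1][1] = -9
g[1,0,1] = -74.0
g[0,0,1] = -92.0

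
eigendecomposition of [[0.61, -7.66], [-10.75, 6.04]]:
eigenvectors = [[-0.75,0.53],[-0.66,-0.85]]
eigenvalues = [-6.15, 12.8]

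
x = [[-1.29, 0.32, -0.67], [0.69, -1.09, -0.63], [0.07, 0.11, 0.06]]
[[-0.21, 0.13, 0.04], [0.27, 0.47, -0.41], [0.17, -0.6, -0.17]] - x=[[1.08, -0.19, 0.71], [-0.42, 1.56, 0.22], [0.10, -0.71, -0.23]]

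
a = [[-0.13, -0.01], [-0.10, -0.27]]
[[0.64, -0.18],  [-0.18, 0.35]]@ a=[[-0.07,0.04], [-0.01,-0.09]]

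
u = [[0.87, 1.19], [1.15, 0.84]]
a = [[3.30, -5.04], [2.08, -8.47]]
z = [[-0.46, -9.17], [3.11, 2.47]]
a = u @ z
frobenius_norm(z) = 10.00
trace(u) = 1.71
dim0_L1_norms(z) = [3.57, 11.64]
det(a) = -17.47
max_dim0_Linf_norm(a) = 8.47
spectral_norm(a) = 10.47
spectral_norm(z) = 9.59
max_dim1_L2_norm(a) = 8.72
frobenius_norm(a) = 10.60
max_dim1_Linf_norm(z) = 9.17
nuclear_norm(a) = 12.14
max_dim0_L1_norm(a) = 13.51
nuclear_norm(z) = 12.44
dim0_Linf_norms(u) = [1.15, 1.19]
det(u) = -0.64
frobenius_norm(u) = 2.05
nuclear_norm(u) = 2.34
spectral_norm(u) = 2.03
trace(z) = 2.01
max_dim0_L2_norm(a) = 9.86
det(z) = 27.38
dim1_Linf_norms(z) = [9.17, 3.11]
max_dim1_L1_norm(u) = 2.06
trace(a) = -5.17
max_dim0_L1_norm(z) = 11.64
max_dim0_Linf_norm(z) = 9.17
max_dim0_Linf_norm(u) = 1.19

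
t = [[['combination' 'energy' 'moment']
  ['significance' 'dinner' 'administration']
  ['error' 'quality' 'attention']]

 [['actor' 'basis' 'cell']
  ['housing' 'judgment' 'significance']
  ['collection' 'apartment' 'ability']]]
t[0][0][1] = 'energy'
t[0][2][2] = 'attention'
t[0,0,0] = 'combination'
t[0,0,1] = 'energy'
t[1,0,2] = 'cell'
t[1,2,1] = 'apartment'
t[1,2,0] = 'collection'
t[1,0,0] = 'actor'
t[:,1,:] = [['significance', 'dinner', 'administration'], ['housing', 'judgment', 'significance']]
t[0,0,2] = 'moment'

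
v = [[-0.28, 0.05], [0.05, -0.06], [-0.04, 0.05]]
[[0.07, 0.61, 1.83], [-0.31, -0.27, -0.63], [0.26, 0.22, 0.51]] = v @ [[0.78, -1.61, -5.47], [5.83, 3.17, 5.88]]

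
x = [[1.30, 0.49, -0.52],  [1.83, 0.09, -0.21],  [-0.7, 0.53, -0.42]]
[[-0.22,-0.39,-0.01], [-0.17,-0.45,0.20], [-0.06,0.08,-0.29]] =x @ [[-0.09, -0.23, 0.15], [-0.30, -0.04, -0.12], [-0.09, 0.14, 0.29]]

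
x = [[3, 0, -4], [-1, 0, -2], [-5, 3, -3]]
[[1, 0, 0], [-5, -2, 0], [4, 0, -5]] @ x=[[3, 0, -4], [-13, 0, 24], [37, -15, -1]]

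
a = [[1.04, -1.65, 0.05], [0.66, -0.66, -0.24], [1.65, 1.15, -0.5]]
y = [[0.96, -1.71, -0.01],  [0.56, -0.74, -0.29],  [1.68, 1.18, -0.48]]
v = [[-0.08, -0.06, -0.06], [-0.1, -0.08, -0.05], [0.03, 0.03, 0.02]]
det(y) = 1.02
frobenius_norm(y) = 3.04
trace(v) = -0.14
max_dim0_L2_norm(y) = 2.21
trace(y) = -0.26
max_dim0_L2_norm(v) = 0.13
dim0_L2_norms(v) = [0.13, 0.1, 0.08]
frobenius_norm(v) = 0.19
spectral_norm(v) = 0.19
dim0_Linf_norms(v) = [0.1, 0.08, 0.06]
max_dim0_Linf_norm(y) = 1.71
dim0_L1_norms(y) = [3.2, 3.63, 0.78]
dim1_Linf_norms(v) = [0.08, 0.1, 0.03]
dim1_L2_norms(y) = [1.96, 0.97, 2.11]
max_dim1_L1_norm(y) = 3.34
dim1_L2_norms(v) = [0.12, 0.14, 0.05]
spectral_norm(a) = 2.15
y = a + v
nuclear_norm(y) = 4.51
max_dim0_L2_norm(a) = 2.12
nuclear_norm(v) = 0.21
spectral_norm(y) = 2.21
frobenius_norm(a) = 3.01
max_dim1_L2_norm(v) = 0.14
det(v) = 0.00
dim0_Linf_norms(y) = [1.68, 1.71, 0.48]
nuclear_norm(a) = 4.43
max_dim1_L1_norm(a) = 3.3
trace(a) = -0.12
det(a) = 0.83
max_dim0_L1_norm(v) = 0.21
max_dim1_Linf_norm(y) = 1.71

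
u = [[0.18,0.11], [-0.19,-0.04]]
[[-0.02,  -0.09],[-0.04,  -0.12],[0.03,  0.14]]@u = [[0.01,0.0], [0.02,0.00], [-0.02,-0.0]]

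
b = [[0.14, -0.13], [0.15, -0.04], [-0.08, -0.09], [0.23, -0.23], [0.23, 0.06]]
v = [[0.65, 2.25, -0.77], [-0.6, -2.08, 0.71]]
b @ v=[[0.17, 0.59, -0.2], [0.12, 0.42, -0.14], [0.00, 0.01, -0.0], [0.29, 1.00, -0.34], [0.11, 0.39, -0.13]]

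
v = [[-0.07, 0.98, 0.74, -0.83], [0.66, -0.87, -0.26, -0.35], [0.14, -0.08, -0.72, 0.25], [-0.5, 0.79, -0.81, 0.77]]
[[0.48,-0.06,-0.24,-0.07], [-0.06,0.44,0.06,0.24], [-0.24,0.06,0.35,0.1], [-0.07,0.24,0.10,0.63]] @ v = [[-0.07, 0.49, 0.60, -0.49], [0.18, -0.26, -0.4, 0.1], [0.06, -0.24, -0.53, 0.34], [-0.14, 0.21, -0.7, 0.48]]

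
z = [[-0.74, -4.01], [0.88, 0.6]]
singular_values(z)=[4.15, 0.74]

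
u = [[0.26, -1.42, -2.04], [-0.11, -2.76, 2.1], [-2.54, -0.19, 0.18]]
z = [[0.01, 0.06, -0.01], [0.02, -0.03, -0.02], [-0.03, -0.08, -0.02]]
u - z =[[0.25, -1.48, -2.03], [-0.13, -2.73, 2.12], [-2.51, -0.11, 0.20]]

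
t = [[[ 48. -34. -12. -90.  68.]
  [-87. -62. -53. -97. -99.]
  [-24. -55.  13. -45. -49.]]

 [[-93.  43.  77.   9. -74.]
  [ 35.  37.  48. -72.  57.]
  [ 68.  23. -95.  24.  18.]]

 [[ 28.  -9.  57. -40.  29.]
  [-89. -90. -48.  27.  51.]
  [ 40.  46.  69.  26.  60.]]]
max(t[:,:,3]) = 27.0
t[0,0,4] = 68.0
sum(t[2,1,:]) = -149.0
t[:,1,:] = [[-87.0, -62.0, -53.0, -97.0, -99.0], [35.0, 37.0, 48.0, -72.0, 57.0], [-89.0, -90.0, -48.0, 27.0, 51.0]]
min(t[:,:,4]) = -99.0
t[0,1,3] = -97.0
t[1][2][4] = 18.0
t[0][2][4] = -49.0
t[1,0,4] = -74.0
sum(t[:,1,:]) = -442.0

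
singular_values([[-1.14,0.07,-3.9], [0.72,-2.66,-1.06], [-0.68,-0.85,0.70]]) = [4.22, 2.83, 1.06]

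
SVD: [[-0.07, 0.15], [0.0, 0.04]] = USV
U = [[0.98, -0.22], [0.22, 0.98]]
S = [0.17, 0.02]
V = [[-0.40, 0.92], [0.92, 0.40]]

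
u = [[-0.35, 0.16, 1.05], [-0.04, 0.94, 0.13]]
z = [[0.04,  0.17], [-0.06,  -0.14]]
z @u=[[-0.02, 0.17, 0.06], [0.03, -0.14, -0.08]]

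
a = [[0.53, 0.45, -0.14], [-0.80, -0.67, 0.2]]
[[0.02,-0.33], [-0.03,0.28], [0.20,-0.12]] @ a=[[0.27, 0.23, -0.07], [-0.24, -0.20, 0.06], [0.2, 0.17, -0.05]]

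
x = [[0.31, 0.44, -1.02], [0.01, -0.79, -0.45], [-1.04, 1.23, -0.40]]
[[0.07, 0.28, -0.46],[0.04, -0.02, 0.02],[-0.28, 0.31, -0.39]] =x @ [[0.23, -0.04, -0.02], [-0.04, 0.15, -0.22], [-0.02, -0.22, 0.35]]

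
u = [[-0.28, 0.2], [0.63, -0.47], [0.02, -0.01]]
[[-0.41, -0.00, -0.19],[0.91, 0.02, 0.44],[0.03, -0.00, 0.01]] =u@[[2.1, -0.17, 0.61], [0.88, -0.26, -0.11]]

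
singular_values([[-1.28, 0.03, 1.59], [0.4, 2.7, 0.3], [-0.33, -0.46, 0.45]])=[2.79, 2.11, 0.1]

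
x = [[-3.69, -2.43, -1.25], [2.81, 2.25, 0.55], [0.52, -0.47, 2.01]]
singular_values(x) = [5.88, 2.07, 0.12]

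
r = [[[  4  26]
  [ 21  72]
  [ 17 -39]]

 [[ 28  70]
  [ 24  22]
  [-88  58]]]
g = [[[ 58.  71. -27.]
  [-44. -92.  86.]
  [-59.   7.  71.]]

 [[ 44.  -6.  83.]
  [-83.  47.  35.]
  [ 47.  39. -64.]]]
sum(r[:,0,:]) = 128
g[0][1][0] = -44.0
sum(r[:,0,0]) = 32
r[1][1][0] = 24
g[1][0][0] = 44.0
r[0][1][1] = 72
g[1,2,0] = 47.0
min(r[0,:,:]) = -39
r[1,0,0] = 28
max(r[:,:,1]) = 72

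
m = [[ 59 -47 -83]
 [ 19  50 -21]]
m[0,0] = 59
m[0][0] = 59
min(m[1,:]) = -21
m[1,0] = 19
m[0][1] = -47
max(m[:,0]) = 59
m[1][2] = -21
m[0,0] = 59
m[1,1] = 50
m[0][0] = 59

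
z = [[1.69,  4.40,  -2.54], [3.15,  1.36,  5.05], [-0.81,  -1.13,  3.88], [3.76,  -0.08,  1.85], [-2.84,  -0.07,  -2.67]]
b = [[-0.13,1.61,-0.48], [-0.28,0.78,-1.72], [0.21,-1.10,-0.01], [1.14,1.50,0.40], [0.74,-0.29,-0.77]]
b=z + [[-1.82, -2.79, 2.06], [-3.43, -0.58, -6.77], [1.02, 0.03, -3.89], [-2.62, 1.58, -1.45], [3.58, -0.22, 1.90]]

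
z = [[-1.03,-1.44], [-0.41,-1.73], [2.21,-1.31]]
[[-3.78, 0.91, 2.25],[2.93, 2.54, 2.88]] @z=[[8.49, 0.92], [2.31, -12.39]]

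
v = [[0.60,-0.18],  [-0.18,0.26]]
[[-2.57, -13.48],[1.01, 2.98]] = v@ [[-3.94, -24.03], [1.17, -5.19]]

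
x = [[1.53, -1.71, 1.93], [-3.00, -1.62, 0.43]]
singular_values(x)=[3.48, 2.95]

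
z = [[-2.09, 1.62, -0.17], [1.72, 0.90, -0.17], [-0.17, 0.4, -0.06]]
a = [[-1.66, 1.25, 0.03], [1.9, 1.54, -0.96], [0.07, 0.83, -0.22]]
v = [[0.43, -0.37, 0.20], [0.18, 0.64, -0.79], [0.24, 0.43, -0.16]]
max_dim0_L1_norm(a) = 3.63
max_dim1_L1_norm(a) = 4.4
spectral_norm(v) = 1.17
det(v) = 0.15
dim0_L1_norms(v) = [0.85, 1.44, 1.15]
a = z + v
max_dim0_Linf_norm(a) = 1.9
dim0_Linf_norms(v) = [0.43, 0.64, 0.79]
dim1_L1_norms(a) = [2.94, 4.4, 1.12]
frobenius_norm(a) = 3.46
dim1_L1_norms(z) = [3.88, 2.79, 0.63]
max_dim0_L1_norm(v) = 1.44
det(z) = 0.04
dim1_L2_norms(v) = [0.6, 1.03, 0.52]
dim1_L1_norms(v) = [1.0, 1.61, 0.83]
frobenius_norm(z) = 3.32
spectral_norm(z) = 2.86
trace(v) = 0.91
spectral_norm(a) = 2.76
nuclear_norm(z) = 4.55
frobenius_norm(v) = 1.30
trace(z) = -1.25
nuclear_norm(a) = 4.89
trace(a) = -0.34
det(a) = -0.28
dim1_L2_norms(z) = [2.65, 1.95, 0.44]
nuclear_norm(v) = 1.93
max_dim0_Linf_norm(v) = 0.79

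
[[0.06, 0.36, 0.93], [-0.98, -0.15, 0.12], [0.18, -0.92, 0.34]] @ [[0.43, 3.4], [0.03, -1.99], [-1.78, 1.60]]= [[-1.62,0.98], [-0.64,-2.84], [-0.56,2.99]]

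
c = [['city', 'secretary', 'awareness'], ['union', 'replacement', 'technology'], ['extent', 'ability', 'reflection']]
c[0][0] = 'city'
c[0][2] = 'awareness'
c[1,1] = 'replacement'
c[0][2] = 'awareness'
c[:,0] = ['city', 'union', 'extent']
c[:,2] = ['awareness', 'technology', 'reflection']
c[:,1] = ['secretary', 'replacement', 'ability']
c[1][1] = 'replacement'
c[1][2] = 'technology'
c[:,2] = ['awareness', 'technology', 'reflection']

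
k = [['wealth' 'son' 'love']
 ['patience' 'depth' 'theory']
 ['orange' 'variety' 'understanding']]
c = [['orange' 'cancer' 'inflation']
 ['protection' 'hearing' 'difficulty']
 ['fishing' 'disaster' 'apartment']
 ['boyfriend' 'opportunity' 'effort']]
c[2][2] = 'apartment'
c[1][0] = 'protection'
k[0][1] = 'son'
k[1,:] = ['patience', 'depth', 'theory']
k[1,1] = 'depth'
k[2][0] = 'orange'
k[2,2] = 'understanding'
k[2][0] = 'orange'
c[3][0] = 'boyfriend'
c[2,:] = ['fishing', 'disaster', 'apartment']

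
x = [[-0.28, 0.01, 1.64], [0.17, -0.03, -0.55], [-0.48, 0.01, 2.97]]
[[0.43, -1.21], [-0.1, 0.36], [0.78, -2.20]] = x @ [[0.60, -0.47], [0.3, 0.48], [0.36, -0.82]]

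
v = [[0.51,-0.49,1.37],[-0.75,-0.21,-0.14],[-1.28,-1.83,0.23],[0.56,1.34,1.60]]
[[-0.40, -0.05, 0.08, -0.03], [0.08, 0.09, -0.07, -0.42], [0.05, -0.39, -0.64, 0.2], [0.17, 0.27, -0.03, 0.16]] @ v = [[-0.29, 0.02, -0.57], [-0.17, -0.49, -0.59], [1.25, 1.5, 0.3], [0.01, 0.13, 0.44]]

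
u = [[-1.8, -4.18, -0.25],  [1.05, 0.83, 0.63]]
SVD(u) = [[-0.96,0.26], [0.26,0.96]] @ diag([4.72113115447212, 0.8210484895989638]) @ [[0.43, 0.90, 0.09], [0.65, -0.37, 0.66]]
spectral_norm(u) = 4.72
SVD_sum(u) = [[-1.94,-4.10,-0.39], [0.53,1.13,0.11]] + [[0.14, -0.08, 0.14], [0.52, -0.30, 0.52]]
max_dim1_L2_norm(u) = 4.56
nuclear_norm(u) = 5.54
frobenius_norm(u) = 4.79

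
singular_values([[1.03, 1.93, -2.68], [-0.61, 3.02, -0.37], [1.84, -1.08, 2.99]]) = [5.03, 2.4, 2.0]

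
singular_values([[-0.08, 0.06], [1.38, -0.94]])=[1.67, 0.0]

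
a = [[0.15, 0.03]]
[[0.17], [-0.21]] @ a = [[0.03, 0.01], [-0.03, -0.01]]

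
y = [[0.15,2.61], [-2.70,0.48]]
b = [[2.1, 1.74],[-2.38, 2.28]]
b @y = [[-4.38,6.32], [-6.51,-5.12]]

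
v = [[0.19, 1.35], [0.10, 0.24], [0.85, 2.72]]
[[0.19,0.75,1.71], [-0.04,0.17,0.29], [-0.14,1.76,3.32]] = v @[[-1.12, 0.53, -0.26], [0.3, 0.48, 1.3]]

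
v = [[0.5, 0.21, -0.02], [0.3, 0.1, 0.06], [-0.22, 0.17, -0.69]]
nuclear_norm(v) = 1.37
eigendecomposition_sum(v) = [[0.51, 0.2, 0.00], [0.29, 0.12, 0.0], [-0.05, -0.02, -0.0]] + [[0.00, -0.00, -0.0], [-0.0, 0.0, 0.0], [-0.0, 0.00, 0.00]] + [[-0.01, 0.01, -0.02],[0.01, -0.02, 0.06],[-0.17, 0.19, -0.69]]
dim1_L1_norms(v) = [0.73, 0.46, 1.08]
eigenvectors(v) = [[-0.87, -0.36, 0.03],  [-0.49, 0.88, -0.09],  [0.08, 0.33, 1.0]]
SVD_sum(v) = [[0.15, -0.02, 0.21],[0.12, -0.02, 0.17],[-0.40, 0.05, -0.57]] + [[0.35, 0.23, -0.23], [0.18, 0.12, -0.11], [0.18, 0.12, -0.12]] + [[0.00, -0.0, -0.00], [-0.00, 0.0, 0.00], [-0.00, 0.0, 0.0]]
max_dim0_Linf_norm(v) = 0.69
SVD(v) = [[-0.33,-0.81,0.48],[-0.28,-0.41,-0.87],[0.9,-0.42,-0.09]] @ diag([0.7765090541569429, 0.5903668903737915, 0.0007896598438498798]) @ [[-0.57, 0.07, -0.82], [-0.74, -0.48, 0.48], [0.36, -0.88, -0.33]]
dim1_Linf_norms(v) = [0.5, 0.3, 0.69]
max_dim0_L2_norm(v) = 0.69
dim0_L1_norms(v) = [1.02, 0.48, 0.77]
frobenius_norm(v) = 0.98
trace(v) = -0.09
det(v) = -0.00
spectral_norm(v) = 0.78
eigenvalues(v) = [0.62, 0.0, -0.71]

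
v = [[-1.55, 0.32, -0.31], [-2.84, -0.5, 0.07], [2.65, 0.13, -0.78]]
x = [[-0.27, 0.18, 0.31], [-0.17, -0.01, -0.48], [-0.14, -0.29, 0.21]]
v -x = [[-1.28,0.14,-0.62], [-2.67,-0.49,0.55], [2.79,0.42,-0.99]]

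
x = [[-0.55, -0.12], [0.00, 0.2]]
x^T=[[-0.55, 0.00], [-0.12, 0.20]]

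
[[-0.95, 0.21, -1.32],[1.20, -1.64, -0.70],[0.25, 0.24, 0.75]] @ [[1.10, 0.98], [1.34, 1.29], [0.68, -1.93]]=[[-1.66, 1.89], [-1.35, 0.41], [1.11, -0.89]]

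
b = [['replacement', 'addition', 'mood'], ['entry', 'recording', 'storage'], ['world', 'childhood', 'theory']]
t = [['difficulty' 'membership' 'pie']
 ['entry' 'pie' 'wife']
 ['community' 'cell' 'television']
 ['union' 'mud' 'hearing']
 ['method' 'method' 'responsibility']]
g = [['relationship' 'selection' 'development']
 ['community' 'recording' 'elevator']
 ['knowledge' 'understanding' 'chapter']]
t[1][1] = 'pie'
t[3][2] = 'hearing'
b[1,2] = 'storage'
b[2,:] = ['world', 'childhood', 'theory']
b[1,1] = 'recording'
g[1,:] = ['community', 'recording', 'elevator']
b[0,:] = ['replacement', 'addition', 'mood']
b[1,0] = 'entry'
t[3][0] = 'union'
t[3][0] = 'union'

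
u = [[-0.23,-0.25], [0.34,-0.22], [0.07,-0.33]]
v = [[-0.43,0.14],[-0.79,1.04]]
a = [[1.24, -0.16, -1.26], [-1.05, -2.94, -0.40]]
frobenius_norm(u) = 0.63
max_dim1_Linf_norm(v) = 1.04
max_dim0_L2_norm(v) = 1.05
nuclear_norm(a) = 4.92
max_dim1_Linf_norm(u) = 0.34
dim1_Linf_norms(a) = [1.26, 2.94]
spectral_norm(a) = 3.15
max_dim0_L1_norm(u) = 0.8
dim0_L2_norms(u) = [0.42, 0.47]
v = a @ u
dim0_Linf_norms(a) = [1.24, 2.94, 1.26]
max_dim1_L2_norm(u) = 0.4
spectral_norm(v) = 1.36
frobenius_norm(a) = 3.61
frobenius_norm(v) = 1.38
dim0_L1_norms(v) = [1.22, 1.18]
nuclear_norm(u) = 0.88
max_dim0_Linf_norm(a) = 2.94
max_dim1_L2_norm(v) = 1.31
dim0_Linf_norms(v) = [0.79, 1.04]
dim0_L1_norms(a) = [2.29, 3.1, 1.66]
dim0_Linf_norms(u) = [0.34, 0.33]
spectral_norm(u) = 0.49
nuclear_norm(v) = 1.61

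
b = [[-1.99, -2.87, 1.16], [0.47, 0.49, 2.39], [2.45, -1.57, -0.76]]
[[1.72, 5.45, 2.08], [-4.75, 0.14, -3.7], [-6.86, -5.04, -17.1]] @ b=[[4.23, -5.53, 13.44], [0.45, 19.51, -2.36], [-30.61, 44.07, -7.01]]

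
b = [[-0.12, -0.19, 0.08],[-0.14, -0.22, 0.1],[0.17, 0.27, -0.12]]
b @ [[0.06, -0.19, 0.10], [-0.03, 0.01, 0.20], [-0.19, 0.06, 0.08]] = [[-0.02, 0.03, -0.04], [-0.02, 0.03, -0.05], [0.02, -0.04, 0.06]]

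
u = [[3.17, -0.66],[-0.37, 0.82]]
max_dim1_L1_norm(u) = 3.83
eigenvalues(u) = [3.27, 0.72]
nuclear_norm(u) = 4.00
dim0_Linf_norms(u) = [3.17, 0.82]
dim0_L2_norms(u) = [3.19, 1.05]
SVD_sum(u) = [[3.14, -0.78], [-0.54, 0.13]] + [[0.03, 0.12], [0.17, 0.69]]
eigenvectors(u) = [[0.99, 0.26], [-0.15, 0.97]]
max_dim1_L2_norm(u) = 3.24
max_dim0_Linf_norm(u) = 3.17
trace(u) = 3.99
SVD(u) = [[-0.99,  0.17], [0.17,  0.99]] @ diag([3.283169338318998, 0.7173556272323972]) @ [[-0.97, 0.24], [0.24, 0.97]]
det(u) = 2.36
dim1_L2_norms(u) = [3.24, 0.9]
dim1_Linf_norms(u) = [3.17, 0.82]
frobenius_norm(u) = 3.36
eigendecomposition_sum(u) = [[3.14,-0.85], [-0.47,0.13]] + [[0.03,0.19],[0.10,0.69]]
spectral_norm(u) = 3.28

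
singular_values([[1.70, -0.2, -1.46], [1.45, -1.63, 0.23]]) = [2.72, 1.57]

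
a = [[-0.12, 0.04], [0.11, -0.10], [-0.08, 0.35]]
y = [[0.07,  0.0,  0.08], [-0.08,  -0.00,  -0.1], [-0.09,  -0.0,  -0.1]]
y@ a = [[-0.01, 0.03], [0.02, -0.04], [0.02, -0.04]]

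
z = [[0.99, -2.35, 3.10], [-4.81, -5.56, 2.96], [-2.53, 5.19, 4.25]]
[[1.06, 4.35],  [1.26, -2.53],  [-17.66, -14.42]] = z@[[1.0,  2.02],  [-1.81,  -1.49],  [-1.35,  -0.37]]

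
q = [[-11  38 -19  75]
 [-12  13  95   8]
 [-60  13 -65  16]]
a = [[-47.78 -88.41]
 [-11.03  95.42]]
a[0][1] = -88.41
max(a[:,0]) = -11.03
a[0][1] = -88.41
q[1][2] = 95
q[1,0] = -12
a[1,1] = 95.42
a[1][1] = 95.42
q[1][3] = 8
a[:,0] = [-47.78, -11.03]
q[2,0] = -60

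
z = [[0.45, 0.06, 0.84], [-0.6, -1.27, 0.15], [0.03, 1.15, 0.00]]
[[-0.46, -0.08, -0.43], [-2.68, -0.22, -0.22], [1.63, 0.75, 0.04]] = z@[[1.2, -0.97, 0.15], [1.39, 0.68, 0.03], [-1.29, 0.38, -0.60]]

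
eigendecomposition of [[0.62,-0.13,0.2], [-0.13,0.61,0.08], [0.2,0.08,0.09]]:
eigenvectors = [[0.34, 0.79, 0.52], [0.19, -0.59, 0.78], [-0.92, 0.16, 0.35]]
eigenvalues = [-0.0, 0.76, 0.56]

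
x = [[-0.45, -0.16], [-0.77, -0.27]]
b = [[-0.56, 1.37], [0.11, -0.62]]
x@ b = [[0.23, -0.52], [0.4, -0.89]]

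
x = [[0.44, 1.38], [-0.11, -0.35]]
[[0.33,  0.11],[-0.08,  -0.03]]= x@[[-0.09, -0.03],  [0.27, 0.09]]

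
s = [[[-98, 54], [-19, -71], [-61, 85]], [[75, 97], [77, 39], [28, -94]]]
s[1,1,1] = 39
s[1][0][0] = 75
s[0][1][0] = -19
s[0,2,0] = -61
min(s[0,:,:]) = -98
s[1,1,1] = 39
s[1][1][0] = 77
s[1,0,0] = 75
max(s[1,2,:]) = 28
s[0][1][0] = -19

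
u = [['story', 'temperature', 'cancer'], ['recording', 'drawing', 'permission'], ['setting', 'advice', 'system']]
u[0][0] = 'story'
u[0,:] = ['story', 'temperature', 'cancer']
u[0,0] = 'story'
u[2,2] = 'system'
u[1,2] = 'permission'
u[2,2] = 'system'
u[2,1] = 'advice'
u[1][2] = 'permission'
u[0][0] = 'story'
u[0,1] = 'temperature'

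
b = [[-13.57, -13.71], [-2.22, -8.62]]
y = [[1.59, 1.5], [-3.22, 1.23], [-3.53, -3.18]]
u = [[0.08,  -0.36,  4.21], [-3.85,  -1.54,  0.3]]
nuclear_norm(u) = 8.38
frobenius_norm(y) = 6.26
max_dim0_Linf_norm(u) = 4.21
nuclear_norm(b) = 24.99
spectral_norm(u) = 4.37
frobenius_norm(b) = 21.24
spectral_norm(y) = 5.55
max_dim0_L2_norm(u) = 4.22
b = u @ y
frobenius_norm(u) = 5.93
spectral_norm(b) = 20.83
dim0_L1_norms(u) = [3.93, 1.9, 4.51]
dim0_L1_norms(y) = [8.34, 5.91]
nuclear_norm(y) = 8.45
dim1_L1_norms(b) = [27.28, 10.84]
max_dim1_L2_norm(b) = 19.29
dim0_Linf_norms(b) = [13.57, 13.71]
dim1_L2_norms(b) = [19.29, 8.9]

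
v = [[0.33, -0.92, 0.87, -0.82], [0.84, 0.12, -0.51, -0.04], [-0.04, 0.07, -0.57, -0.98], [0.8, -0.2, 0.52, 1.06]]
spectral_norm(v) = 1.77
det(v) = -0.01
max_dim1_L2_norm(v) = 1.54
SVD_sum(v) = [[-0.11, 0.01, -0.1, -0.26], [0.04, -0.00, 0.03, 0.09], [-0.38, 0.02, -0.34, -0.92], [0.50, -0.03, 0.45, 1.21]] + [[0.34,-0.93,1.01,-0.54],[-0.05,0.13,-0.14,0.07],[-0.02,0.05,-0.06,0.03],[0.06,-0.17,0.18,-0.10]] + [[0.1, -0.0, -0.05, -0.02], [0.85, -0.01, -0.40, -0.21], [0.36, -0.0, -0.17, -0.09], [0.23, -0.0, -0.11, -0.06]] + [[0.0, 0.00, 0.0, -0.0], [0.0, 0.00, 0.0, -0.00], [-0.00, -0.0, -0.0, 0.00], [-0.0, -0.00, -0.00, 0.0]]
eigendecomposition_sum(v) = [[(0.16+0.61j), -0.48-0.15j, 0.47+0.29j, (-0.39+0.6j)],[(0.33-0.01j), (-0.13+0.22j), (0.2-0.21j), (0.26+0.26j)],[-0.10+0.23j, -0.11-0.16j, 0.08+0.20j, (-0.26+0.1j)],[(0.42-0.17j), -0.06+0.35j, 0.16-0.36j, 0.47+0.22j]] + [[0.16-0.61j, (-0.48+0.15j), 0.47-0.29j, (-0.39-0.6j)], [0.33+0.01j, (-0.13-0.22j), (0.2+0.21j), 0.26-0.26j], [-0.10-0.23j, (-0.11+0.16j), (0.08-0.2j), (-0.26-0.1j)], [0.42+0.17j, -0.06-0.35j, (0.16+0.36j), (0.47-0.22j)]] + [[0.01+0.00j, (0.02-0j), (-0.06+0j), -0.04+0.00j], [0.18+0.00j, (0.34-0j), -0.86+0.00j, -0.53+0.00j], [0.15+0.00j, 0.28-0.00j, (-0.7+0j), -0.43+0.00j], [(-0.04-0j), -0.07+0.00j, 0.18-0.00j, (0.11-0j)]] + [[0j, 0.01+0.00j, (-0.01-0j), -0.01+0.00j], [(0.01+0j), 0.03+0.00j, -0.04-0.00j, (-0.03+0j)], [0j, (0.02+0j), -0.03-0.00j, -0.02+0.00j], [-0.00-0.00j, (-0.01-0j), 0.01+0.00j, 0.01-0.00j]]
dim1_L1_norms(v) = [2.94, 1.51, 1.66, 2.58]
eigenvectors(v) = [[-0.72+0.00j, (-0.72-0j), (-0.05+0j), (-0.2+0j)], [-0.08+0.36j, (-0.08-0.36j), (-0.77+0j), -0.79+0.00j], [(-0.22-0.17j), (-0.22+0.17j), -0.62+0.00j, (-0.52+0j)], [(0.07+0.51j), (0.07-0.51j), 0.16+0.00j, 0.26+0.00j]]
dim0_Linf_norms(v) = [0.84, 0.92, 0.87, 1.06]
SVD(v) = [[0.17, -0.97, 0.1, -0.12], [-0.06, 0.14, 0.89, -0.44], [0.60, 0.05, 0.38, 0.71], [-0.78, -0.18, 0.24, 0.54]] @ diag([1.7728397422475635, 1.5528715446284715, 1.0852308548503524, 0.0017904947771905594]) @ [[-0.36, 0.02, -0.32, -0.87], [-0.23, 0.61, -0.67, 0.36], [0.88, -0.01, -0.42, -0.21], [-0.19, -0.79, -0.52, 0.25]]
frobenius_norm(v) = 2.59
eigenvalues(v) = [(0.58+1.25j), (0.58-1.25j), (-0.23+0j), (0.01+0j)]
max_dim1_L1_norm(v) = 2.94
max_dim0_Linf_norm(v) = 1.06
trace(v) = 0.94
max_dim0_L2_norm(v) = 1.66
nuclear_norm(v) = 4.41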